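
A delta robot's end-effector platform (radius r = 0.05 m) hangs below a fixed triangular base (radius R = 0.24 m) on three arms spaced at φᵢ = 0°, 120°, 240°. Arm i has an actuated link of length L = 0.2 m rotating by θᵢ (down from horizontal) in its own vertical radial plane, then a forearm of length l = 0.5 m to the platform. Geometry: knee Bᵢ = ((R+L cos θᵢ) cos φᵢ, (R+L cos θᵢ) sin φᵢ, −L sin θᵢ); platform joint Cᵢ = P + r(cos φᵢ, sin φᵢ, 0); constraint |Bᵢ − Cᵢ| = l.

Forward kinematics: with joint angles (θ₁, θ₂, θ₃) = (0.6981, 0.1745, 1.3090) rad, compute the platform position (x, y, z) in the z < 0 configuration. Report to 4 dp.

(0.0211, 0.1878, -0.4617)

S1 = (0.3432·cos0.0°, 0.3432·sin0.0°, -0.1286) = (0.3432, 0.0000, -0.1286)
arm 2 at φ=120.0°: ρ2 = 0.3870;  S2 = (-0.1935, 0.3351, -0.0347)
φ3=240.0°: virtual centre (-0.1209, -0.2094, -0.1932), radius l
subtract pairs → two planes through P
linear system: -1.0734x+0.6702y = 0.0166−0.1877z; -0.9282x+-0.4187y = -0.0386−-0.1293z
det = 1.0716;  x = 0.0176+-0.0075z,  y = 0.0530+-0.2920z
into |P−S₁|² = l²: 1.0853z² + 0.2310z + -0.1246 = 0;  Δ = 0.5945;  z = -0.4617 or 0.2488 → z<0 root = -0.4617
x = 0.0211, y = 0.1878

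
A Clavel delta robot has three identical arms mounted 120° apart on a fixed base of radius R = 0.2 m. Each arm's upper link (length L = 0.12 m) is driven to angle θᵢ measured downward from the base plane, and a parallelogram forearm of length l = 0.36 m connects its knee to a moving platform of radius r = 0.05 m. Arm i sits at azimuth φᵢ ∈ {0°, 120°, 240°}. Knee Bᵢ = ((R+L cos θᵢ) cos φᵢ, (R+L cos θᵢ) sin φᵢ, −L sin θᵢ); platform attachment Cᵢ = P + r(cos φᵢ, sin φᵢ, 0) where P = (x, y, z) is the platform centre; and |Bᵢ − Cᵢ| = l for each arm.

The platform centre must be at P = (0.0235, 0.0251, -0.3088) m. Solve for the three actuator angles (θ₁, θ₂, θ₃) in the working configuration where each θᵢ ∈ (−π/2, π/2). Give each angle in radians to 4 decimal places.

rotate P by −φ1: (0.0235, 0.0251, -0.3088)
  A cos θ + B sin θ = C:  0.1265·cos θ + -0.3088·sin θ = 0.0134
  γ=atan2(-0.3088,0.1265)=-1.1820;  ψ=arccos(0.0401)=1.5307;  θ1=γ+ψ≈0.3487
arm 2 (φ=120.0°): x'=0.0100, y'=-0.0329
  e−x'=0.1400;  (l²−L²−(e−x')²−y'²−z²)/2L = -0.0035
  √(A²+B²)=0.3391;  θ2 = -1.1451+1.5812 ≈ 0.4361
rotate P by −φ3: (-0.0335, 0.0078, -0.3088)
  A cos θ + B sin θ = C:  0.1835·cos θ + -0.3088·sin θ = -0.0579
  θ3 = atan2(B,A) + arccos(C/0.3592) = 0.6979

θ₁ = 0.3487, θ₂ = 0.4361, θ₃ = 0.6979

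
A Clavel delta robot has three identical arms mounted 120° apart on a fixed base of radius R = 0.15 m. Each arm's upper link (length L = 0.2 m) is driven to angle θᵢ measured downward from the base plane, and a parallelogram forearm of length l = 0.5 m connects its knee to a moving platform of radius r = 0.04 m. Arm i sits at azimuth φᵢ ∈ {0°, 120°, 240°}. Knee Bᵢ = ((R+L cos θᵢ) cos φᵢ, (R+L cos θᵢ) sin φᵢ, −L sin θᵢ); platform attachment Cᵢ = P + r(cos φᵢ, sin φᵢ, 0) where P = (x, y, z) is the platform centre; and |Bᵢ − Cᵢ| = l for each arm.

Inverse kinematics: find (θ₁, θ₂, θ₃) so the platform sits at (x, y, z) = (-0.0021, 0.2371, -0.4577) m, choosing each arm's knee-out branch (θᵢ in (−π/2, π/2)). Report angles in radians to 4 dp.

arm 1 (φ=0.0°): x'=-0.0021, y'=0.2371
  A=0.1121, B=-0.4577, C=(l²−L²−A²−y'²−z²)/(2L)=-0.1707
  θ1 = atan2(B,A) + arccos(C/0.4712) = 0.6108
φ2=120.0° → target in arm frame (0.2064, -0.1167)
  A=-0.0964, B=-0.4577, C=(l²−L²−A²−y'²−z²)/(2L)=-0.0560
  θ2 = atan2(B,A) + arccos(C/0.4677) = -0.0875
arm 3 (φ=240.0°): x'=-0.2043, y'=-0.1204
  A cos θ + B sin θ = C:  0.3143·cos θ + -0.4577·sin θ = -0.2819
  √(A²+B²)=0.5552;  θ3 = -0.9691+2.1033 ≈ 1.1342

θ₁ = 0.6108, θ₂ = -0.0875, θ₃ = 1.1342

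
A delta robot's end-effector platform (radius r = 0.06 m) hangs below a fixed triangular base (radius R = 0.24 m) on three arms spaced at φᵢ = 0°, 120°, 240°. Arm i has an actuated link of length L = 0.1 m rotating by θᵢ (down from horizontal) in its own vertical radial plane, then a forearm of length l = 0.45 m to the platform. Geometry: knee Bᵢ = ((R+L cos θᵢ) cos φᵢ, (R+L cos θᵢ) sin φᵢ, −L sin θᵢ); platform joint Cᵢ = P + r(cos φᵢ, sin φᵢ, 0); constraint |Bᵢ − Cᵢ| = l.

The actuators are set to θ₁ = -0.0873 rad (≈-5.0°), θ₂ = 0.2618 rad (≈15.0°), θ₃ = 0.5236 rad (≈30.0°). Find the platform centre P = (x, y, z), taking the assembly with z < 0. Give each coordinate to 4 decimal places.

(0.0458, 0.0235, -0.3751)

arm 1 at φ=0.0°: e+L cos θ1 = 0.2796;  O1 = (0.2796, 0.0000, 0.0087)
φ2=120.0°: virtual centre (-0.1383, 0.2395, -0.0259), radius l
arm 3 at φ=240.0°: e+L cos θ3 = 0.2666;  O3 = (-0.1333, -0.2309, -0.0500)
eliminate P² terms by subtracting sphere 1 from 2 and 3
plane₁₂: -0.8358x+0.4791y+-0.0692z = -0.0011
det = 0.7816;  x = 0.0035+-0.1129z,  y = 0.0039+-0.0525z
sphere 1 gives Az²+Bz+C=0 with A=1.0155, B=0.0445, C=-0.1262;  B²−4AC=0.5145;  roots -0.3751, 0.3313;  negative root z = -0.3751
x = 0.0458, y = 0.0235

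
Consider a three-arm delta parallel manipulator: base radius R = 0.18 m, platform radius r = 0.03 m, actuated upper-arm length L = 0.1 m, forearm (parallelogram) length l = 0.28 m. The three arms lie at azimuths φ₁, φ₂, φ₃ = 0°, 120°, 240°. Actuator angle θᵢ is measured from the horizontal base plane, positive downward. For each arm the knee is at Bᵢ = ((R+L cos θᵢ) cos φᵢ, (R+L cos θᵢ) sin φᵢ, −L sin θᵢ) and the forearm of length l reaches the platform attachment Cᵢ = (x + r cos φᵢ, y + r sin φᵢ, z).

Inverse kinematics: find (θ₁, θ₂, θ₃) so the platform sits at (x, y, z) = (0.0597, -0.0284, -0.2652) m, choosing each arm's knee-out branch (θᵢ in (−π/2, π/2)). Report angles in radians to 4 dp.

θ₁ = 0.5238, θ₂ = 1.3963, θ₃ = 1.0466

rotate P by −φ1: (0.0597, -0.0284, -0.2652)
  A cos θ + B sin θ = C:  0.0903·cos θ + -0.2652·sin θ = -0.0545
  √(A²+B²)=0.2802;  θ1 = -1.2426+1.7664 ≈ 0.5238
φ2=120.0° → target in arm frame (-0.0544, -0.0375)
  A=0.2044, B=-0.2652, C=(l²−L²−A²−y'²−z²)/(2L)=-0.2257
  √(A²+B²)=0.3349;  θ2 = -0.9140+2.3103 ≈ 1.3963
φ3=240.0° → target in arm frame (-0.0053, 0.0659)
  e−x'=0.1553;  (l²−L²−(e−x')²−y'²−z²)/2L = -0.1519
  √(A²+B²)=0.3073;  θ3 = -1.0412+2.0878 ≈ 1.0466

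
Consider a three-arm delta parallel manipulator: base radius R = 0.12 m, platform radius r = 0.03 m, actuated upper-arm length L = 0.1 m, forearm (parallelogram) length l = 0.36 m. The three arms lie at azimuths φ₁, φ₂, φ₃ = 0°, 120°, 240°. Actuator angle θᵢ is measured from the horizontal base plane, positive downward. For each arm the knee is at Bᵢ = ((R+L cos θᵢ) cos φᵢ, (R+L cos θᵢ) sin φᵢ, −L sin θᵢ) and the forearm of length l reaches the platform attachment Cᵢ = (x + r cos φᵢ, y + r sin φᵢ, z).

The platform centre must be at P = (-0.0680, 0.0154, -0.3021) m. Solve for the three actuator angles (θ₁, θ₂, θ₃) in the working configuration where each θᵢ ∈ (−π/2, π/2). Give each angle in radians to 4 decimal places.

θ₁ = 0.4359, θ₂ = -0.2621, θ₃ = -0.0875

rotate P by −φ1: (-0.0680, 0.0154, -0.3021)
  e−x'=0.1580;  (l²−L²−(e−x')²−y'²−z²)/2L = 0.0157
  γ=atan2(-0.3021,0.1580)=-1.0889;  ψ=arccos(0.0460)=1.5248;  θ1=γ+ψ≈0.4359
arm 2 (φ=120.0°): x'=0.0473, y'=0.0512
  A cos θ + B sin θ = C:  0.0427·cos θ + -0.3021·sin θ = 0.1195
  θ2 = atan2(B,A) + arccos(C/0.3051) = -0.2621
rotate P by −φ3: (0.0207, -0.0666, -0.3021)
  e−x'=0.0693;  (l²−L²−(e−x')²−y'²−z²)/2L = 0.0955
  γ=atan2(-0.3021,0.0693)=-1.3452;  ψ=arccos(0.3080)=1.2577;  θ3=γ+ψ≈-0.0875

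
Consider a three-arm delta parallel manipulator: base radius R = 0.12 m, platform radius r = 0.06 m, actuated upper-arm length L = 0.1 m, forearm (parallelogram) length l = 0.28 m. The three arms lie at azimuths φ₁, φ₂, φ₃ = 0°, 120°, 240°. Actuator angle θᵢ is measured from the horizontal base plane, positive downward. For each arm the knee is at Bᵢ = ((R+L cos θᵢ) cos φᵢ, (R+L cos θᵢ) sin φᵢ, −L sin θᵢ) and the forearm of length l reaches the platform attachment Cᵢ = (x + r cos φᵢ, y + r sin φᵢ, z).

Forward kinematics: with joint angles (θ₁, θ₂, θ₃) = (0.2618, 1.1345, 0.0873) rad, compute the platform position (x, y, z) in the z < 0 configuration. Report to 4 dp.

φ1=0.0°: virtual centre (0.1566, 0.0000, -0.0259), radius l
S2 = (0.1023·cos120.0°, 0.1023·sin120.0°, -0.0906) = (-0.0511, 0.0886, -0.0906)
φ3=240.0°: virtual centre (-0.0798, -0.1382, -0.0087), radius l
|S₂|²−|S₁|² = -0.0065;  |S₃|²−|S₁|² = 0.0004
linear system: -0.4154x+0.1771y = -0.0065−-0.1295z; -0.4728x+-0.2765y = 0.0004−0.0343z
det = 0.1986;  x = 0.0088+-0.1497z,  y = -0.0163+0.3801z
quadratic in z: (1.1669)z²+(0.0836)z+(-0.0556)=0, √Δ=0.5163 → z ∈ {-0.2571, 0.1854}; z = -0.2571 (taking z<0)
x = 0.0472, y = -0.1140

(0.0472, -0.1140, -0.2571)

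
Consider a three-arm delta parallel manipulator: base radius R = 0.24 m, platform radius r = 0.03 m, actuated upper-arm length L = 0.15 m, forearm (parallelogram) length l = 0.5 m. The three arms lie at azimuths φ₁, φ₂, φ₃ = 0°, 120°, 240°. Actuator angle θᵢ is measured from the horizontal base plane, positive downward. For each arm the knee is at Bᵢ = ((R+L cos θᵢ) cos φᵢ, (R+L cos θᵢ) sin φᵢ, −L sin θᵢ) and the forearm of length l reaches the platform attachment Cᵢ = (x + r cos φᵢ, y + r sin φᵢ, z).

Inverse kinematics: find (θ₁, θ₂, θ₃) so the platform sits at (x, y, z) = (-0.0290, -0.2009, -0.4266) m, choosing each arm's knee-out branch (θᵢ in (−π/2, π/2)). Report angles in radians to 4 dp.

θ₁ = 0.8728, θ₂ = 1.3962, θ₃ = -0.2619

rotate P by −φ1: (-0.0290, -0.2009, -0.4266)
  A cos θ + B sin θ = C:  0.2390·cos θ + -0.4266·sin θ = -0.1732
  θ1 = atan2(B,A) + arccos(C/0.4890) = 0.8728
φ2=120.0° → target in arm frame (-0.1595, 0.1256)
  A=0.3695, B=-0.4266, C=(l²−L²−A²−y'²−z²)/(2L)=-0.3559
  γ=atan2(-0.4266,0.3695)=-0.8570;  ψ=arccos(-0.6306)=2.2532;  θ2=γ+ψ≈1.3962
arm 3 (φ=240.0°): x'=0.1885, y'=0.0753
  e−x'=0.0215;  (l²−L²−(e−x')²−y'²−z²)/2L = 0.1312
  γ=atan2(-0.4266,0.0215)=-1.5204;  ψ=arccos(0.3073)=1.2585;  θ3=γ+ψ≈-0.2619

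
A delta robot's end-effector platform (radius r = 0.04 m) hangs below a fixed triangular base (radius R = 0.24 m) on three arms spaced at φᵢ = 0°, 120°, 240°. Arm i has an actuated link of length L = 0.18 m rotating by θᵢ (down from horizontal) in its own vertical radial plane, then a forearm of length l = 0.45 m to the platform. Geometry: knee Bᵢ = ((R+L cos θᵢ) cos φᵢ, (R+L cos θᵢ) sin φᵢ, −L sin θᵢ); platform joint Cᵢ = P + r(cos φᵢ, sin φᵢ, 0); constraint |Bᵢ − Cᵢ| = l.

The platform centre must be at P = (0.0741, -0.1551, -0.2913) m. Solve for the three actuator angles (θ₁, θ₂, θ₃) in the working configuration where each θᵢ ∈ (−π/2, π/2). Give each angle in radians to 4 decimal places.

rotate P by −φ1: (0.0741, -0.1551, -0.2913)
  e−x'=0.1259;  (l²−L²−(e−x')²−y'²−z²)/2L = 0.1259
  √(A²+B²)=0.3173;  θ1 = -1.1628+1.1627 ≈ -0.0001
arm 2 (φ=120.0°): x'=-0.1714, y'=0.0134
  e−x'=0.3714;  (l²−L²−(e−x')²−y'²−z²)/2L = -0.1468
  √(A²+B²)=0.4720;  θ2 = -0.6652+1.8871 ≈ 1.2219
arm 3 (φ=240.0°): x'=0.0973, y'=0.1417
  e−x'=0.1027;  (l²−L²−(e−x')²−y'²−z²)/2L = 0.1517
  √(A²+B²)=0.3089;  θ3 = -1.2318+1.0575 ≈ -0.1743

θ₁ = -0.0001, θ₂ = 1.2219, θ₃ = -0.1743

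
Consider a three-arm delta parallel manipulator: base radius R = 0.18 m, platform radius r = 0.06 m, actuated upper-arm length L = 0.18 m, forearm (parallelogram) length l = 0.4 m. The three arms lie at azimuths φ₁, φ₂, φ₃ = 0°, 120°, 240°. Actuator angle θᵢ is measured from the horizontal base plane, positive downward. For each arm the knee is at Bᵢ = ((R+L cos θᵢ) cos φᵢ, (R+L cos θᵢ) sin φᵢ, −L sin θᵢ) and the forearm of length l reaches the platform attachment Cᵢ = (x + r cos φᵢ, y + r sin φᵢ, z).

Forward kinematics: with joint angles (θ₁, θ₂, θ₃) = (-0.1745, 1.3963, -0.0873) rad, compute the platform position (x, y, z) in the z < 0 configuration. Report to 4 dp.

centre 1 = (0.2973·cos0.0°, 0.2973·sin0.0°, 0.0313) = (0.2973, 0.0000, 0.0313)
arm 2 at φ=120.0°: (R−r)+L cos θ2 = 0.1513;  centre 2 = (-0.0756, 0.1310, -0.1773)
φ3=240.0°: virtual centre (-0.1497, -0.2592, 0.0157), radius l
subtract pairs → two planes through P
plane₁₂: -0.7458x+0.2620y+-0.4170z = -0.0350
Cramer: x(z) = 0.0291-0.3614z;  y(z) = -0.0510+0.5631z
sphere 1 gives Az²+Bz+C=0 with A=1.4477, B=0.0739, C=-0.0845;  B²−4AC=0.4947;  roots -0.2684, 0.2174;  negative root z = -0.2684
x = 0.1261, y = -0.2022

(0.1261, -0.2022, -0.2684)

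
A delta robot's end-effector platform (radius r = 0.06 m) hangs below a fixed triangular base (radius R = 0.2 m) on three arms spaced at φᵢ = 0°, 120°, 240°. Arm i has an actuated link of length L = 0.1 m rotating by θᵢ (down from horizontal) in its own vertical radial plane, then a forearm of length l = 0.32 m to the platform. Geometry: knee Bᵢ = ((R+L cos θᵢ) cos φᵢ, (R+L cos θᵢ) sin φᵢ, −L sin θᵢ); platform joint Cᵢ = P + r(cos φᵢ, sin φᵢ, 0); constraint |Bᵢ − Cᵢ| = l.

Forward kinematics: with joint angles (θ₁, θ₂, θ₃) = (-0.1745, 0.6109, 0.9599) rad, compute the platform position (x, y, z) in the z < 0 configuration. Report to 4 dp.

(0.0780, 0.0295, -0.2579)

φ1=0.0°: virtual centre (0.2385, 0.0000, 0.0174), radius l
centre 2 = (0.2219·cos120.0°, 0.2219·sin120.0°, -0.0574) = (-0.1110, 0.1922, -0.0574)
arm 3 at φ=240.0°: (R−r)+L cos θ3 = 0.1974;  centre 3 = (-0.0987, -0.1709, -0.0819)
eliminate P² terms by subtracting sphere 1 from 2 and 3
plane₁₂: -0.6989x+0.3844y+-0.1494z = -0.0046
det = 0.4981;  x = 0.0121+-0.2558z,  y = 0.0099+-0.0763z
sphere 1 gives Az²+Bz+C=0 with A=1.0712, B=0.0796, C=-0.0507;  B²−4AC=0.2237;  roots -0.2579, 0.1836;  negative root z = -0.2579
x = 0.0780, y = 0.0295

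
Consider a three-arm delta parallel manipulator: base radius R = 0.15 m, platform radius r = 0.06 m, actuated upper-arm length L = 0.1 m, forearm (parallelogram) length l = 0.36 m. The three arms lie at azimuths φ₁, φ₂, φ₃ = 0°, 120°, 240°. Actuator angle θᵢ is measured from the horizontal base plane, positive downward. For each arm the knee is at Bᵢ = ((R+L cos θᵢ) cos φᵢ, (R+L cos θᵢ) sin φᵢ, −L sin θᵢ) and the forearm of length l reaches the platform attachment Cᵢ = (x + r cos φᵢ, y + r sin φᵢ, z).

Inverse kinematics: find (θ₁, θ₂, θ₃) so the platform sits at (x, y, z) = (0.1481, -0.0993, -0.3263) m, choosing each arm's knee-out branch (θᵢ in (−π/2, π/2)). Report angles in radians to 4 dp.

rotate P by −φ1: (0.1481, -0.0993, -0.3263)
  A cos θ + B sin θ = C:  -0.0581·cos θ + -0.3263·sin θ = -0.0005
  γ=atan2(-0.3263,-0.0581)=-1.7470;  ψ=arccos(-0.0016)=1.5724;  θ1=γ+ψ≈-0.1746
rotate P by −φ2: (-0.1600, -0.0786, -0.3263)
  A cos θ + B sin θ = C:  0.2500·cos θ + -0.3263·sin θ = -0.2779
  γ=atan2(-0.3263,0.2500)=-0.9169;  ψ=arccos(-0.6759)=2.3130;  θ2=γ+ψ≈1.3961
rotate P by −φ3: (0.0119, 0.1779, -0.3263)
  A cos θ + B sin θ = C:  0.0781·cos θ + -0.3263·sin θ = -0.1231
  θ3 = atan2(B,A) + arccos(C/0.3355) = 0.6104

θ₁ = -0.1746, θ₂ = 1.3961, θ₃ = 0.6104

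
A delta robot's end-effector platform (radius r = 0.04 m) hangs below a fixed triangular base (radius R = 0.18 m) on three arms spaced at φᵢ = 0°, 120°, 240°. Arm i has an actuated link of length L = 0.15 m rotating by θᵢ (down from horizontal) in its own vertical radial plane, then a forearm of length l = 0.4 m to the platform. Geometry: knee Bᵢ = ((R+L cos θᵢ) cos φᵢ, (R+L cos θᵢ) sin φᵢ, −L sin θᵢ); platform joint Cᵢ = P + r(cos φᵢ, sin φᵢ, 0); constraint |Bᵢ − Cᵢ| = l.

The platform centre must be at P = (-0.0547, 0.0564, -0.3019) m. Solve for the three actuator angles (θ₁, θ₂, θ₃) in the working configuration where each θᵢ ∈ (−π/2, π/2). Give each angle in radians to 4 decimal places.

φ1=0.0° → target in arm frame (-0.0547, 0.0564)
  e−x'=0.1947;  (l²−L²−(e−x')²−y'²−z²)/2L = 0.0176
  γ=atan2(-0.3019,0.1947)=-0.9980;  ψ=arccos(0.0489)=1.5219;  θ1=γ+ψ≈0.5239
rotate P by −φ2: (0.0762, 0.0192, -0.3019)
  A=0.0638, B=-0.3019, C=(l²−L²−A²−y'²−z²)/(2L)=0.1397
  γ=atan2(-0.3019,0.0638)=-1.3625;  ψ=arccos(0.4528)=1.1009;  θ2=γ+ψ≈-0.2616
rotate P by −φ3: (-0.0215, -0.0756, -0.3019)
  e−x'=0.1615;  (l²−L²−(e−x')²−y'²−z²)/2L = 0.0486
  θ3 = atan2(B,A) + arccos(C/0.3424) = 0.3489

θ₁ = 0.5239, θ₂ = -0.2616, θ₃ = 0.3489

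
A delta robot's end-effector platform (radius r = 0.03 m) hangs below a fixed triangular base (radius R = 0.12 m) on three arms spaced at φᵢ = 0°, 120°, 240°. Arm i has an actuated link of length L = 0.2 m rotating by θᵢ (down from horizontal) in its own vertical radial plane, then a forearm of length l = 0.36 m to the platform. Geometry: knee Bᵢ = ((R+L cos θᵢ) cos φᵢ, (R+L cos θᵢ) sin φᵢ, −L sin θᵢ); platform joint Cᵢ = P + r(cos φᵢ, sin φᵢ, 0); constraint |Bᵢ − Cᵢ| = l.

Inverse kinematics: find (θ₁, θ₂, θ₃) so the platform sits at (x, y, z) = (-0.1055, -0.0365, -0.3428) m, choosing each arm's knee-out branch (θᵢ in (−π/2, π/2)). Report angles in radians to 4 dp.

φ1=0.0° → target in arm frame (-0.1055, -0.0365)
  A=0.1955, B=-0.3428, C=(l²−L²−A²−y'²−z²)/(2L)=-0.1687
  γ=atan2(-0.3428,0.1955)=-1.0525;  ψ=arccos(-0.4274)=2.0124;  θ1=γ+ψ≈0.9599
φ2=120.0° → target in arm frame (0.0211, 0.1096)
  A=0.0689, B=-0.3428, C=(l²−L²−A²−y'²−z²)/(2L)=-0.1117
  √(A²+B²)=0.3496;  θ2 = -1.3726+1.8959 ≈ 0.5233
rotate P by −φ3: (0.0844, -0.0731, -0.3428)
  e−x'=0.0056;  (l²−L²−(e−x')²−y'²−z²)/2L = -0.0832
  θ3 = atan2(B,A) + arccos(C/0.3428) = 0.2616

θ₁ = 0.9599, θ₂ = 0.5233, θ₃ = 0.2616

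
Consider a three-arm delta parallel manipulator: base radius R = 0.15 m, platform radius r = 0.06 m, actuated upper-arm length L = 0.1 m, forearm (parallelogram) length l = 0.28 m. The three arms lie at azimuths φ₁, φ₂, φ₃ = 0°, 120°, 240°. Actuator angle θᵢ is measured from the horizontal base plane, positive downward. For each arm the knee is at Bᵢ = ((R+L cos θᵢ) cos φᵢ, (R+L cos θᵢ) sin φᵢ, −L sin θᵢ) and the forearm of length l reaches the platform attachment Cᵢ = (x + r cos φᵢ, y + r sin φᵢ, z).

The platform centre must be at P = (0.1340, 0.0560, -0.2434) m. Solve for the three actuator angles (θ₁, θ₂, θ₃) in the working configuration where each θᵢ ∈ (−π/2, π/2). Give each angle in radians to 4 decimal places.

θ₁ = -0.2615, θ₂ = 0.8732, θ₃ = 1.3967

φ1=0.0° → target in arm frame (0.1340, 0.0560)
  e−x'=-0.0440;  (l²−L²−(e−x')²−y'²−z²)/2L = 0.0204
  γ=atan2(-0.2434,-0.0440)=-1.7496;  ψ=arccos(0.0826)=1.4881;  θ1=γ+ψ≈-0.2615
arm 2 (φ=120.0°): x'=-0.0185, y'=-0.1440
  A=0.1085, B=-0.2434, C=(l²−L²−A²−y'²−z²)/(2L)=-0.1168
  √(A²+B²)=0.2665;  θ2 = -1.1515+2.0246 ≈ 0.8732
rotate P by −φ3: (-0.1155, 0.0880, -0.2434)
  A cos θ + B sin θ = C:  0.2055·cos θ + -0.2434·sin θ = -0.2041
  √(A²+B²)=0.3185;  θ3 = -0.8696+2.2663 ≈ 1.3967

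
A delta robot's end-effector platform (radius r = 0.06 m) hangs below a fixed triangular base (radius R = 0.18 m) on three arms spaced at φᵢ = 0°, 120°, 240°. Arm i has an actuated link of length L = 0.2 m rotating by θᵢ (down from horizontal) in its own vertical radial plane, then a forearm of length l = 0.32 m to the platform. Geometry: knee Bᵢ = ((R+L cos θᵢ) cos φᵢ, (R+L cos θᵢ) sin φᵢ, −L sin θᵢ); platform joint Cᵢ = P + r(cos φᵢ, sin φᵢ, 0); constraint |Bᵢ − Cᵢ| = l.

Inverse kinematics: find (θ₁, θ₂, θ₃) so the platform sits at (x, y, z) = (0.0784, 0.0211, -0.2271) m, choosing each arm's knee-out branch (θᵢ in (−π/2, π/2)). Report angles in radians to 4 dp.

φ1=0.0° → target in arm frame (0.0784, 0.0211)
  A=0.0416, B=-0.2271, C=(l²−L²−A²−y'²−z²)/(2L)=0.0216
  θ1 = atan2(B,A) + arccos(C/0.2309) = 0.0874
φ2=120.0° → target in arm frame (-0.0209, -0.0784)
  A=0.1409, B=-0.2271, C=(l²−L²−A²−y'²−z²)/(2L)=-0.0380
  √(A²+B²)=0.2673;  θ2 = -1.0154+1.7133 ≈ 0.6979
arm 3 (φ=240.0°): x'=-0.0575, y'=0.0573
  A=0.1775, B=-0.2271, C=(l²−L²−A²−y'²−z²)/(2L)=-0.0599
  γ=atan2(-0.2271,0.1775)=-0.9075;  ψ=arccos(-0.2078)=1.7801;  θ3=γ+ψ≈0.8727

θ₁ = 0.0874, θ₂ = 0.6979, θ₃ = 0.8727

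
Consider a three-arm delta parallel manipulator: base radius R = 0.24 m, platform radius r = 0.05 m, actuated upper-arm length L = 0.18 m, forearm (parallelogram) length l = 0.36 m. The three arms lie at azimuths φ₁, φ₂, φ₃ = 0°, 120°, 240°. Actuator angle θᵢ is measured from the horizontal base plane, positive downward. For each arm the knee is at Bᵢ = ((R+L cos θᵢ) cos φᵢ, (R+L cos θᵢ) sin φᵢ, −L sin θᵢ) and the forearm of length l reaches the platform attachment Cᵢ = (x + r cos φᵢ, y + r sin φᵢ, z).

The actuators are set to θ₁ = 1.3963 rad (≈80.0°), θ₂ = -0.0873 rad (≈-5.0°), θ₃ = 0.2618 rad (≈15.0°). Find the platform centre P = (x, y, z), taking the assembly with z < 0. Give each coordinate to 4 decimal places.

S1 = (0.2213·cos0.0°, 0.2213·sin0.0°, -0.1773) = (0.2213, 0.0000, -0.1773)
arm 2 at φ=120.0°: ρ2 = 0.3693;  S2 = (-0.1847, 0.3198, 0.0157)
S3 = (0.3639·cos240.0°, 0.3639·sin240.0°, -0.0466) = (-0.1819, -0.3151, -0.0466)
|S₂|²−|S₁|² = 0.0563;  |S₃|²−|S₁|² = 0.0542
plane₁₂: -0.8118x+0.6397y+0.3859z = 0.0563
Cramer: x(z) = -0.0683+0.3994z;  y(z) = 0.0013-0.0964z
quadratic in z: (1.1688)z²+(0.1230)z+(-0.0144)=0, √Δ=0.2868 → z ∈ {-0.1753, 0.0701}; z = -0.1753 (taking z<0)
x = -0.1383, y = 0.0182

(-0.1383, 0.0182, -0.1753)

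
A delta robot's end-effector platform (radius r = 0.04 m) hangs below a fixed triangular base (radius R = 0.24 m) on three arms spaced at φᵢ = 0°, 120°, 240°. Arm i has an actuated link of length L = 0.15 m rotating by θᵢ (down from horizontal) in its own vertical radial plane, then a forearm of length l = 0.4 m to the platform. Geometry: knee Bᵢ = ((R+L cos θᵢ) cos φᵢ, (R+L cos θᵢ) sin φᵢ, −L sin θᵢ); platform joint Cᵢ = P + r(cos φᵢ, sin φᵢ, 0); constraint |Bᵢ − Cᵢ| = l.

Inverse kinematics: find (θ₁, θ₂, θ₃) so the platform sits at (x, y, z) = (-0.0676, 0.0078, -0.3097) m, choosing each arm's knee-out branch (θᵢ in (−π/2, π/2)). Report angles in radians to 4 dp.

θ₁ = 0.9601, θ₂ = 0.3490, θ₃ = 0.4362

rotate P by −φ1: (-0.0676, 0.0078, -0.3097)
  A=0.2676, B=-0.3097, C=(l²−L²−A²−y'²−z²)/(2L)=-0.1003
  θ1 = atan2(B,A) + arccos(C/0.4093) = 0.9601
φ2=120.0° → target in arm frame (0.0406, 0.0546)
  A cos θ + B sin θ = C:  0.1594·cos θ + -0.3097·sin θ = 0.0439
  θ2 = atan2(B,A) + arccos(C/0.3483) = 0.3490
φ3=240.0° → target in arm frame (0.0270, -0.0624)
  A cos θ + B sin θ = C:  0.1730·cos θ + -0.3097·sin θ = 0.0259
  θ3 = atan2(B,A) + arccos(C/0.3547) = 0.4362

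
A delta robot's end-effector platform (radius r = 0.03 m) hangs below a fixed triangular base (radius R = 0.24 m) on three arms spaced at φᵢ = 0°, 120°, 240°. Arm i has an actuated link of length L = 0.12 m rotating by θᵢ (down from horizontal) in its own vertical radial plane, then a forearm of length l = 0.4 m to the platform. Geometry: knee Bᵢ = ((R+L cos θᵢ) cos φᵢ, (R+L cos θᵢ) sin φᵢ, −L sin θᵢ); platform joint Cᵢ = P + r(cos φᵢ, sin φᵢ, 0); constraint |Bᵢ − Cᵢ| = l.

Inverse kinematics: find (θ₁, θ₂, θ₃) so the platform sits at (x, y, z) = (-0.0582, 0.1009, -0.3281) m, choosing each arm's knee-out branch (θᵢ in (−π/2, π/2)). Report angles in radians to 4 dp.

φ1=0.0° → target in arm frame (-0.0582, 0.1009)
  A=0.2682, B=-0.3281, C=(l²−L²−A²−y'²−z²)/(2L)=-0.1840
  √(A²+B²)=0.4238;  θ1 = -0.8855+2.0200 ≈ 1.1344
rotate P by −φ2: (0.1165, 0.0000, -0.3281)
  A cos θ + B sin θ = C:  0.0935·cos θ + -0.3281·sin θ = 0.1217
  θ2 = atan2(B,A) + arccos(C/0.3412) = -0.0870
φ3=240.0° → target in arm frame (-0.0583, -0.1009)
  e−x'=0.2683;  (l²−L²−(e−x')²−y'²−z²)/2L = -0.1842
  γ=atan2(-0.3281,0.2683)=-0.8854;  ψ=arccos(-0.4345)=2.0203;  θ3=γ+ψ≈1.1349

θ₁ = 1.1344, θ₂ = -0.0870, θ₃ = 1.1349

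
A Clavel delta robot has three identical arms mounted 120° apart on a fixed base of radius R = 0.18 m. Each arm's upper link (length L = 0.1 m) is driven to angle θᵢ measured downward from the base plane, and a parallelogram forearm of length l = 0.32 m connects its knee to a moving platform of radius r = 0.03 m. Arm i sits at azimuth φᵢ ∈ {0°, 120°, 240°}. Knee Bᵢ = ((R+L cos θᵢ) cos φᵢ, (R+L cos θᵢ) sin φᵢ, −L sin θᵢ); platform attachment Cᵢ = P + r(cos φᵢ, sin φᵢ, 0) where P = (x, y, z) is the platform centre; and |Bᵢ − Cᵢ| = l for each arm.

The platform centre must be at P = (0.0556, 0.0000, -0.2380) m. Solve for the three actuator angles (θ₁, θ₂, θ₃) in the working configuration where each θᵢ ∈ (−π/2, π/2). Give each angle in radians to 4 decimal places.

arm 1 (φ=0.0°): x'=0.0556, y'=0.0000
  A=0.0944, B=-0.2380, C=(l²−L²−A²−y'²−z²)/(2L)=0.1342
  √(A²+B²)=0.2560;  θ1 = -1.1932+1.0190 ≈ -0.1742
rotate P by −φ2: (-0.0278, -0.0482, -0.2380)
  A cos θ + B sin θ = C:  0.1778·cos θ + -0.2380·sin θ = 0.0091
  γ=atan2(-0.2380,0.1778)=-0.9292;  ψ=arccos(0.0307)=1.5401;  θ2=γ+ψ≈0.6109
rotate P by −φ3: (-0.0278, 0.0482, -0.2380)
  A=0.1778, B=-0.2380, C=(l²−L²−A²−y'²−z²)/(2L)=0.0091
  γ=atan2(-0.2380,0.1778)=-0.9292;  ψ=arccos(0.0307)=1.5401;  θ3=γ+ψ≈0.6109

θ₁ = -0.1742, θ₂ = 0.6109, θ₃ = 0.6109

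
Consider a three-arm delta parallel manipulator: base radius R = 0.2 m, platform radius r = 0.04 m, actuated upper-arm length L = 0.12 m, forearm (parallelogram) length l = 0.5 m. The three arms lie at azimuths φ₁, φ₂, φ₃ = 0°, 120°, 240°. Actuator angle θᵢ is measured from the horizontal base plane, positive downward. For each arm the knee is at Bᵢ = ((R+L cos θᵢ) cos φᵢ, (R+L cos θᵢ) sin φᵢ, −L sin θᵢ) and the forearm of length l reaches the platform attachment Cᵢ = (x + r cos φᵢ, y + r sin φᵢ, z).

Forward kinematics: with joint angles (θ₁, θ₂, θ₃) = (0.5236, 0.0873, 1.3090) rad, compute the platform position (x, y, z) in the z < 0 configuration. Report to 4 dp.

(0.0321, 0.1606, -0.4729)

arm 1 at φ=0.0°: (R−r)+L cos θ1 = 0.2639;  O1 = (0.2639, 0.0000, -0.0600)
φ2=120.0°: virtual centre (-0.1398, 0.2421, -0.0105), radius l
O3 = (0.1911·cos240.0°, 0.1911·sin240.0°, -0.1159) = (-0.0955, -0.1655, -0.1159)
|O₂|²−|O₁|² = 0.0050;  |O₃|²−|O₁|² = -0.0233
plane₁₂: -0.8074x+0.4842y+0.0991z = 0.0050
det = 0.6153;  x = 0.0157+-0.0347z,  y = 0.0364+-0.2625z
quadratic in z: (1.0701)z²+(0.1181)z+(-0.1834)=0, √Δ=0.8940 → z ∈ {-0.4729, 0.3625}; z = -0.4729 (taking z<0)
x = 0.0321, y = 0.1606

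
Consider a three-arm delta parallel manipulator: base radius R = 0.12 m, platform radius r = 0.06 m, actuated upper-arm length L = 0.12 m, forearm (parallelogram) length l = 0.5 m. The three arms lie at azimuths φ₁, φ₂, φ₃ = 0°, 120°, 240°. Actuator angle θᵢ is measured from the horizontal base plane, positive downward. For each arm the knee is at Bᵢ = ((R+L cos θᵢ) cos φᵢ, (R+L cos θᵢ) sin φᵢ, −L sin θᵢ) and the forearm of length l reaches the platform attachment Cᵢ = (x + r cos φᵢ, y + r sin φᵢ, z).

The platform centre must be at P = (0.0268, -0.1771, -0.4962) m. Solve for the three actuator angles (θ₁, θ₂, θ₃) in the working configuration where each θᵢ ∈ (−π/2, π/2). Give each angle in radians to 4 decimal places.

φ1=0.0° → target in arm frame (0.0268, -0.1771)
  A cos θ + B sin θ = C:  0.0332·cos θ + -0.4962·sin θ = -0.1795
  γ=atan2(-0.4962,0.0332)=-1.5040;  ψ=arccos(-0.3610)=1.9401;  θ1=γ+ψ≈0.4361
φ2=120.0° → target in arm frame (-0.1668, 0.0653)
  A cos θ + B sin θ = C:  0.2268·cos θ + -0.4962·sin θ = -0.2763
  γ=atan2(-0.4962,0.2268)=-1.1421;  ψ=arccos(-0.5064)=2.1018;  θ2=γ+ψ≈0.9597
rotate P by −φ3: (0.1400, 0.1118, -0.4962)
  A=-0.0800, B=-0.4962, C=(l²−L²−A²−y'²−z²)/(2L)=-0.1229
  θ3 = atan2(B,A) + arccos(C/0.5026) = 0.0873

θ₁ = 0.4361, θ₂ = 0.9597, θ₃ = 0.0873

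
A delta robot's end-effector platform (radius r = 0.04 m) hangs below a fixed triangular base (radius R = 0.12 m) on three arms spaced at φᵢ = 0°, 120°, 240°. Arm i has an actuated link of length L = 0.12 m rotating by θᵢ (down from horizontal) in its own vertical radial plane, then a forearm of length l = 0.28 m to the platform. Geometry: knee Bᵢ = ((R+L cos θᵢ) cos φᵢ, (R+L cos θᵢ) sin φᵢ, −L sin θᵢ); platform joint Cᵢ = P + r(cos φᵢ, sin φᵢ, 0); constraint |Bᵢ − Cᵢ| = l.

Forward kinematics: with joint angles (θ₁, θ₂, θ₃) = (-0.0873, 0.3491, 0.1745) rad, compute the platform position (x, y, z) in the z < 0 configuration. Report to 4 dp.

S1 = (0.1995·cos0.0°, 0.1995·sin0.0°, 0.0105) = (0.1995, 0.0000, 0.0105)
arm 2 at φ=120.0°: (R−r)+L cos θ2 = 0.1928;  S2 = (-0.0964, 0.1669, -0.0410)
S3 = (0.1982·cos240.0°, 0.1982·sin240.0°, -0.0208) = (-0.0991, -0.1716, -0.0208)
subtract pairs → two planes through P
linear system: -0.5918x+0.3339y = -0.0011−-0.1030z; -0.5973x+-0.3433y = -0.0002−-0.0626z
Cramer: x(z) = 0.0011-0.1398z;  y(z) = -0.0013+0.0608z
into |P−S₁|² = l²: 1.0232z² + 0.0344z + -0.0389 = 0;  Δ = 0.1604;  z = -0.2125 or 0.1789 → z<0 root = -0.2125
x = 0.0308, y = -0.0142

(0.0308, -0.0142, -0.2125)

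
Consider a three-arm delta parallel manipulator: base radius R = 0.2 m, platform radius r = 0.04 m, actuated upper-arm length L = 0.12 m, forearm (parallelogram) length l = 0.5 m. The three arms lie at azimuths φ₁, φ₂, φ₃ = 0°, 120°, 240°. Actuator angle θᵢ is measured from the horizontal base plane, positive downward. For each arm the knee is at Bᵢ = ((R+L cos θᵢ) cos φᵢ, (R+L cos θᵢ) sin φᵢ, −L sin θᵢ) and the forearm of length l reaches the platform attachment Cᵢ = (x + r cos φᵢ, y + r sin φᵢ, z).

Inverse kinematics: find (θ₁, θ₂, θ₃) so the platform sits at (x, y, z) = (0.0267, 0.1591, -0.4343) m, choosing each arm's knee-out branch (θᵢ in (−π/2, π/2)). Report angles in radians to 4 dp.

θ₁ = 0.2620, θ₂ = -0.2613, θ₃ = 1.0478

arm 1 (φ=0.0°): x'=0.0267, y'=0.1591
  A=0.1333, B=-0.4343, C=(l²−L²−A²−y'²−z²)/(2L)=0.0163
  γ=atan2(-0.4343,0.1333)=-1.2730;  ψ=arccos(0.0358)=1.5350;  θ1=γ+ψ≈0.2620
arm 2 (φ=120.0°): x'=0.1244, y'=-0.1027
  e−x'=0.0356;  (l²−L²−(e−x')²−y'²−z²)/2L = 0.1466
  γ=atan2(-0.4343,0.0356)=-1.4891;  ψ=arccos(0.3364)=1.2277;  θ2=γ+ψ≈-0.2613
arm 3 (φ=240.0°): x'=-0.1511, y'=-0.0564
  A cos θ + B sin θ = C:  0.3111·cos θ + -0.4343·sin θ = -0.2209
  γ=atan2(-0.4343,0.3111)=-0.9491;  ψ=arccos(-0.4134)=1.9970;  θ3=γ+ψ≈1.0478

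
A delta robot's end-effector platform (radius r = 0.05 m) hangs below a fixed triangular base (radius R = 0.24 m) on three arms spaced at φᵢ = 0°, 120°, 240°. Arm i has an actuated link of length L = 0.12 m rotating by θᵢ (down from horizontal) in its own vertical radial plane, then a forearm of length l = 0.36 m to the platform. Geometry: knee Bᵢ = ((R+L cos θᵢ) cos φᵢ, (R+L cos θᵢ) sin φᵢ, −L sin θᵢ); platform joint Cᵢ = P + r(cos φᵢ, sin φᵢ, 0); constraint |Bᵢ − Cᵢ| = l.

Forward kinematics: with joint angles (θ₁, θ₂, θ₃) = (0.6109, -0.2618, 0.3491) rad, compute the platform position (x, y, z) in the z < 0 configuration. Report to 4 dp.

φ1=0.0°: virtual centre (0.2883, 0.0000, -0.0688), radius l
arm 2 at φ=120.0°: (R−r)+L cos θ2 = 0.3059;  O2 = (-0.1530, 0.2649, 0.0311)
φ3=240.0°: virtual centre (-0.1514, -0.2622, -0.0410), radius l
subtract pairs → two planes through P
linear system: -0.8825x+0.5299y = 0.0067−0.1998z; -0.8794x+-0.5244y = 0.0055−0.0556z
det = 0.9287;  x = -0.0069+0.1445z,  y = 0.0011+-0.1364z
into |P−O₁|² = l²: 1.0395z² + 0.0520z + -0.0377 = 0;  Δ = 0.1595;  z = -0.2171 or 0.1671 → z<0 root = -0.2171
x = -0.0383, y = 0.0307

(-0.0383, 0.0307, -0.2171)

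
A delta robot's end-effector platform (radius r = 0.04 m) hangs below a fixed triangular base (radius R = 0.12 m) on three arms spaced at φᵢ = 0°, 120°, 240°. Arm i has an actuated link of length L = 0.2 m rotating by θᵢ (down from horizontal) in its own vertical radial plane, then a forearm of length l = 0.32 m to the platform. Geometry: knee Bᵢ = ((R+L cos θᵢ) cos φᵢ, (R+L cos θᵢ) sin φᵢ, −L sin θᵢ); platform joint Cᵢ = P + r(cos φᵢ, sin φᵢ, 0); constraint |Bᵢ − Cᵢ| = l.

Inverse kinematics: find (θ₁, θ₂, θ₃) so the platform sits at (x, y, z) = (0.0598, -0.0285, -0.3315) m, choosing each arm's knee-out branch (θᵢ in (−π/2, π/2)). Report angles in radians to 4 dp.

θ₁ = 0.4363, θ₂ = 0.8730, θ₃ = 0.6981

φ1=0.0° → target in arm frame (0.0598, -0.0285)
  e−x'=0.0202;  (l²−L²−(e−x')²−y'²−z²)/2L = -0.1218
  θ1 = atan2(B,A) + arccos(C/0.3321) = 0.4363
arm 2 (φ=120.0°): x'=-0.0546, y'=-0.0375
  A cos θ + B sin θ = C:  0.1346·cos θ + -0.3315·sin θ = -0.1675
  √(A²+B²)=0.3578;  θ2 = -1.1851+2.0581 ≈ 0.8730
φ3=240.0° → target in arm frame (-0.0052, 0.0660)
  e−x'=0.0852;  (l²−L²−(e−x')²−y'²−z²)/2L = -0.1478
  θ3 = atan2(B,A) + arccos(C/0.3423) = 0.6981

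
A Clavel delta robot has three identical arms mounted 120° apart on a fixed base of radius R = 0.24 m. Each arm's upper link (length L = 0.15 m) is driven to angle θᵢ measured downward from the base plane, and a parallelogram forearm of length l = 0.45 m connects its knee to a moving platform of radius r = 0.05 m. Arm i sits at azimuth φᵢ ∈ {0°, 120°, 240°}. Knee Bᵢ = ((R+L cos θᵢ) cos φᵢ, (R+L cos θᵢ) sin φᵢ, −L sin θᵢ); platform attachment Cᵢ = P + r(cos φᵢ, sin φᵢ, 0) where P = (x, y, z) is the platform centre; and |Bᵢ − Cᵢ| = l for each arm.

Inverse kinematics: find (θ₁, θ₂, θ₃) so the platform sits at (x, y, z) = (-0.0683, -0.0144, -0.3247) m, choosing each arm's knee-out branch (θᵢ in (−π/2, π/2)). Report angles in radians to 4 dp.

arm 1 (φ=0.0°): x'=-0.0683, y'=-0.0144
  e−x'=0.2583;  (l²−L²−(e−x')²−y'²−z²)/2L = 0.0255
  √(A²+B²)=0.4149;  θ1 = -0.8988+1.5093 ≈ 0.6105
arm 2 (φ=120.0°): x'=0.0217, y'=0.0663
  A=0.1683, B=-0.3247, C=(l²−L²−A²−y'²−z²)/(2L)=0.1395
  √(A²+B²)=0.3657;  θ2 = -1.0925+1.1796 ≈ 0.0871
rotate P by −φ3: (0.0466, -0.0519, -0.3247)
  e−x'=0.1434;  (l²−L²−(e−x')²−y'²−z²)/2L = 0.1710
  √(A²+B²)=0.3549;  θ3 = -1.1550+1.0680 ≈ -0.0870

θ₁ = 0.6105, θ₂ = 0.0871, θ₃ = -0.0870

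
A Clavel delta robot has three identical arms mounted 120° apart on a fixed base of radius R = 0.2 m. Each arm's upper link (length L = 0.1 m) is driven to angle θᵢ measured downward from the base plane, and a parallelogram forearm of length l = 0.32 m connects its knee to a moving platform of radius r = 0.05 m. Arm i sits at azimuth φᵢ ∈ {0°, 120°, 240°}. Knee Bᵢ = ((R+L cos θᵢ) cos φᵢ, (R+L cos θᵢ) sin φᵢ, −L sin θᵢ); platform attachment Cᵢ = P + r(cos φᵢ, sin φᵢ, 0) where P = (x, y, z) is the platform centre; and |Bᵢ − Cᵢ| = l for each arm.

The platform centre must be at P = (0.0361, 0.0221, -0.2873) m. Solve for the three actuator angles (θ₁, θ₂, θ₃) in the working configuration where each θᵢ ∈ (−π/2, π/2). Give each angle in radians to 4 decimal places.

rotate P by −φ1: (0.0361, 0.0221, -0.2873)
  A=0.1139, B=-0.2873, C=(l²−L²−A²−y'²−z²)/(2L)=-0.0180
  θ1 = atan2(B,A) + arccos(C/0.3091) = 0.4358
φ2=120.0° → target in arm frame (0.0011, -0.0423)
  A=0.1489, B=-0.2873, C=(l²−L²−A²−y'²−z²)/(2L)=-0.0705
  θ2 = atan2(B,A) + arccos(C/0.3236) = 0.6979
arm 3 (φ=240.0°): x'=-0.0372, y'=0.0202
  A=0.1872, B=-0.2873, C=(l²−L²−A²−y'²−z²)/(2L)=-0.1279
  θ3 = atan2(B,A) + arccos(C/0.3429) = 0.9598

θ₁ = 0.4358, θ₂ = 0.6979, θ₃ = 0.9598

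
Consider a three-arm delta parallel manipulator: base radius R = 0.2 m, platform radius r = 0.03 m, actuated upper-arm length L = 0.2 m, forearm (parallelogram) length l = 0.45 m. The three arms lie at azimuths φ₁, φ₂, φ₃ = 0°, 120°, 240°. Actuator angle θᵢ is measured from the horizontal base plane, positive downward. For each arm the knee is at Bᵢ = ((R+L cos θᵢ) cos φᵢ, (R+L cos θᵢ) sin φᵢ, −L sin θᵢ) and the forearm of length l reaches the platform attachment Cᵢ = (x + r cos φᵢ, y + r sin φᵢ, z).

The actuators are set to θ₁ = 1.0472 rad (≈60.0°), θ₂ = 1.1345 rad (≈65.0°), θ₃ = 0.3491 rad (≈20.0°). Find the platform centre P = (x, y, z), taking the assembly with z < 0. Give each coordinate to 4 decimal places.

arm 1 at φ=0.0°: ρ1 = 0.2700;  S1 = (0.2700, 0.0000, -0.1732)
arm 2 at φ=120.0°: ρ2 = 0.2545;  S2 = (-0.1273, 0.2204, -0.1813)
φ3=240.0°: virtual centre (-0.1790, -0.3100, -0.0684), radius l
|S₂|²−|S₁|² = -0.0053;  |S₃|²−|S₁|² = 0.0299
linear system: -0.7945x+0.4408y = -0.0053−-0.0161z; -0.8979x+-0.6200y = 0.0299−0.2096z
det = 0.8884;  x = -0.0112+0.0928z,  y = -0.0321+0.2037z
quadratic in z: (1.0501)z²+(0.2812)z+(-0.0924)=0, √Δ=0.6836 → z ∈ {-0.4594, 0.1916}; z = -0.4594 (taking z<0)
x = -0.0538, y = -0.1256

(-0.0538, -0.1256, -0.4594)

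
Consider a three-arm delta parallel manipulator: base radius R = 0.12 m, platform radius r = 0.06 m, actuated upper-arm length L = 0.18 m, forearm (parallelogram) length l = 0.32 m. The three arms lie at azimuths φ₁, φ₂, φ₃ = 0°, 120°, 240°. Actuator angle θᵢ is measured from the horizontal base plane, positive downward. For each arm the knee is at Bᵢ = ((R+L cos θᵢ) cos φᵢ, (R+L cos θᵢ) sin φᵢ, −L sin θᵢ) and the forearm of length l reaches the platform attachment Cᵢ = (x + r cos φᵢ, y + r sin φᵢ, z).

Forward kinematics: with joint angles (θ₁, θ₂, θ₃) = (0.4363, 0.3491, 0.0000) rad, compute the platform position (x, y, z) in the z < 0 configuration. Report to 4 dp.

arm 1 at φ=0.0°: (R−r)+L cos θ1 = 0.2231;  centre 1 = (0.2231, 0.0000, -0.0761)
centre 2 = (0.2291·cos120.0°, 0.2291·sin120.0°, -0.0616) = (-0.1146, 0.1984, -0.0616)
arm 3 at φ=240.0°: (R−r)+L cos θ3 = 0.2400;  centre 3 = (-0.1200, -0.2078, 0.0000)
subtract pairs → two planes through P
linear system: -0.6754x+0.3969y = 0.0007−0.0290z; -0.6863x+-0.4157y = 0.0020−0.1521z
det = 0.5531;  x = -0.0020+0.1309z,  y = -0.0016+0.1498z
quadratic in z: (1.0396)z²+(0.0927)z+(-0.0459)=0, √Δ=0.4467 → z ∈ {-0.2594, 0.1703}; z = -0.2594 (taking z<0)
x = -0.0360, y = -0.0404

(-0.0360, -0.0404, -0.2594)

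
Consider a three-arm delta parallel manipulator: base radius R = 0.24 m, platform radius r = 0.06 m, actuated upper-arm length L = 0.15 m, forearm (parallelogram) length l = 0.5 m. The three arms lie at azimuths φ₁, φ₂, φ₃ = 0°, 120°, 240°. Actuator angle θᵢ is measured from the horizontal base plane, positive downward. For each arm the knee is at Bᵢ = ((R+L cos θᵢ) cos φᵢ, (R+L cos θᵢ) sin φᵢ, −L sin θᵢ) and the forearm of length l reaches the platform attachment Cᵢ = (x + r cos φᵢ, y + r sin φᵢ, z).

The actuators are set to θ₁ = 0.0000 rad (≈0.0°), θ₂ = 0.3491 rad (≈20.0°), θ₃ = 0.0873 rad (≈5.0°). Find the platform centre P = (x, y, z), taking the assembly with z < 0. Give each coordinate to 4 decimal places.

arm 1 at φ=0.0°: e+L cos θ1 = 0.3300;  centre 1 = (0.3300, 0.0000, 0.0000)
φ2=120.0°: virtual centre (-0.1605, 0.2780, -0.0513), radius l
arm 3 at φ=240.0°: e+L cos θ3 = 0.3294;  centre 3 = (-0.1647, -0.2853, -0.0131)
|centre ₂|²−|centre ₁|² = -0.0033;  |centre ₃|²−|centre ₁|² = -0.0002
linear system: -0.9810x+0.5559y = -0.0033−-0.1026z; -0.9894x+-0.5706y = -0.0002−-0.0262z
det = 1.1097;  x = 0.0018+-0.0659z,  y = -0.0027+0.0684z
sphere 1 gives Az²+Bz+C=0 with A=1.0090, B=0.0429, C=-0.1423;  B²−4AC=0.5760;  roots -0.3973, 0.3548;  negative root z = -0.3973
x = 0.0279, y = -0.0299

(0.0279, -0.0299, -0.3973)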